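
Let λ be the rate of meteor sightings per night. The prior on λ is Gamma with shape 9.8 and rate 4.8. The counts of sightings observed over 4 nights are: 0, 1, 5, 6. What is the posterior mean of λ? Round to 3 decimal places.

The Poisson likelihood adds the total count to the shape and the number of exposure periods to the rate. Here ∑xᵢ = 12 and n = 4, so shape 9.8→21.8 and rate 4.8→8.8.
E[λ | data] = 21.8/8.8 = 2.477.

Posterior mean ≈ 2.477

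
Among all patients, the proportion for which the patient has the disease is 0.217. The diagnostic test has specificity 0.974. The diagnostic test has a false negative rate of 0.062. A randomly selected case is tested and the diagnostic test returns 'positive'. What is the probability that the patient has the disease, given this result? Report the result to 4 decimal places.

P(H | E) ≈ 0.9091

Write H for 'the patient has the disease'. Prior odds H:¬H = 0.217/0.783 = 0.27714. For the 'positive' outcome, the likelihood ratio is 0.938/0.026 = 36.077.
Posterior odds = 0.27714 × 36.077 = 9.9983, so P(H|E) = 9.9983/(1+9.9983) = 0.9091.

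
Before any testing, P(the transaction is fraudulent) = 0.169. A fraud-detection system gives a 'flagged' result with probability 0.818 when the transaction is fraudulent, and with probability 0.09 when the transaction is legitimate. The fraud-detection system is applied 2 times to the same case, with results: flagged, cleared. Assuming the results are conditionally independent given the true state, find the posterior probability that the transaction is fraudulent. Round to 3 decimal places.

Posterior P(H) ≈ 0.270

With H the event that the transaction is fraudulent, the joint likelihood of the observed sequence is P(data|H) = 0.818·0.182 = 0.14888 and P(data|¬H) = 0.09·0.91 = 0.081900.
Bayes: P(H|data) = 0.169·0.14888 / (0.169·0.14888 + 0.831·0.081900) = 0.025160/0.093219 = 0.2699.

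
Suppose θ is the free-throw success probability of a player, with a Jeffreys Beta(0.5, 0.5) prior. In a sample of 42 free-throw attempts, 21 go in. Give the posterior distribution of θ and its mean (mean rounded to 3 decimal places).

Posterior: Beta(21.5, 21.5); mean ≈ 0.500

Observing 21 successes and 21 failures updates Beta(0.5, 0.5) by adding the success and failure counts to the two shape parameters: α = 0.5+21 = 21.5, β = 0.5+21 = 21.5.
Posterior mean = α/(α+β) = 21.5/43 = 0.500.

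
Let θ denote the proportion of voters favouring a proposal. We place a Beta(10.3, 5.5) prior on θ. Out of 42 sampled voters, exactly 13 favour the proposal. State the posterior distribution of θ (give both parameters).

The binomial likelihood is conjugate to the Beta prior: with 13 successes and 29 failures, the posterior is Beta(10.3+13, 5.5+29) = Beta(23.3, 34.5).

Posterior: Beta(23.3, 34.5)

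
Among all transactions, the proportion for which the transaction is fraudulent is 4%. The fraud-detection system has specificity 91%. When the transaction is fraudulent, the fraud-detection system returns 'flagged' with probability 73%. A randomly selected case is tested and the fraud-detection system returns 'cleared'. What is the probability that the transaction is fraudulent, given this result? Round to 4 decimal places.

Write H for 'the transaction is fraudulent'. Prior odds H:¬H = 0.04/0.96 = 0.041667. For the 'cleared' outcome, the likelihood ratio is 0.27/0.91 = 0.29670.
Posterior odds = 0.041667 × 0.29670 = 0.012363, so P(H|E) = 0.012363/(1+0.012363) = 0.0122.

P(H | E) ≈ 0.0122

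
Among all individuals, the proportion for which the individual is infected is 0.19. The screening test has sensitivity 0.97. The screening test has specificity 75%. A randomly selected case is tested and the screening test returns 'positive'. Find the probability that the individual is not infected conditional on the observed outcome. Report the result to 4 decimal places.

Write H for 'the individual is infected'. Prior odds H:¬H = 0.19/0.81 = 0.23457. For the 'positive' outcome, the likelihood ratio is 0.97/0.25 = 3.8800.
Posterior odds = 0.23457 × 3.8800 = 0.91012, so P(H|E) = 0.91012/(1+0.91012) = 0.4765. Then P(¬H|E) = 1 − 0.4765 = 0.5235.

P(¬H | E) ≈ 0.5235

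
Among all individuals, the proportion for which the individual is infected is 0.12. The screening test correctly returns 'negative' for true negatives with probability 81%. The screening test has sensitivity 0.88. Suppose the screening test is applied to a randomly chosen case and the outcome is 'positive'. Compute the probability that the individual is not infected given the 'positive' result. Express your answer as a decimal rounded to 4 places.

P(¬H | E) ≈ 0.6129

Write H for 'the individual is infected'. Prior odds H:¬H = 0.12/0.88 = 0.13636. For the 'positive' outcome, the likelihood ratio is 0.88/0.19 = 4.6316.
Posterior odds = 0.13636 × 4.6316 = 0.63158, so P(H|E) = 0.63158/(1+0.63158) = 0.3871. Then P(¬H|E) = 1 − 0.3871 = 0.6129.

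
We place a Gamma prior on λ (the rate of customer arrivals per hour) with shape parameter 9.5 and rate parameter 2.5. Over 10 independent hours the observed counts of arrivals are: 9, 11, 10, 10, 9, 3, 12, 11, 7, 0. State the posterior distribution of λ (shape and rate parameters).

Posterior: Gamma(shape=91.5, rate=12.5)

Total count ∑xᵢ = 82 over n = 10 hours.
Gamma is conjugate to the Poisson likelihood: posterior is Gamma(shape = 9.5+82 = 91.5, rate = 2.5+10 = 12.5).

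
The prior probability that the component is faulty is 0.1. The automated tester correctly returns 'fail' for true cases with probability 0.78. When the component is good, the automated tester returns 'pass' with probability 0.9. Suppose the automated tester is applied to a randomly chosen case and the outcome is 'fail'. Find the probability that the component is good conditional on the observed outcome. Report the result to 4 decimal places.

P(¬H | E) ≈ 0.5357

Let H be the event that the component is faulty. P(H) = 0.1, so P(¬H) = 0.9. With E the 'fail' result, P(E|H) = 0.78 and P(E|¬H) = 0.1.
P(E) = 0.78·0.1 + 0.1·0.9 = 0.078000 + 0.090000 = 0.16800.
By Bayes' theorem, P(H|E) = 0.078000 / 0.16800 = 0.4643. Hence P(¬H|E) = 1 − 0.4643 = 0.5357.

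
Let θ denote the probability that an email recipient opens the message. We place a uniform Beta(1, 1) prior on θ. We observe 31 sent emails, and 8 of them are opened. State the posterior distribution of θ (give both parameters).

The binomial likelihood is conjugate to the Beta prior: with 8 successes and 23 failures, the posterior is Beta(1+8, 1+23) = Beta(9, 24).

Posterior: Beta(9, 24)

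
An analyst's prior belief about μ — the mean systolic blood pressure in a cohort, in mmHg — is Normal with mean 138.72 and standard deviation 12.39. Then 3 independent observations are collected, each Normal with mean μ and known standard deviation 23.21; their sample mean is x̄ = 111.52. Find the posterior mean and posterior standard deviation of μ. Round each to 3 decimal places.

Prior precision 1/τ₀² = 1/12.39² = 0.00651414; data precision n/σ² = 3/23.21² = 0.00556892.
Posterior precision = 0.00651414 + 0.00556892 = 0.0120831, giving posterior SD = 1/√0.0120831 = 9.097.
Posterior mean = (0.00651414·138.72 + 0.00556892·111.52) / 0.0120831 = 126.184.

Posterior mean ≈ 126.184; posterior SD ≈ 9.097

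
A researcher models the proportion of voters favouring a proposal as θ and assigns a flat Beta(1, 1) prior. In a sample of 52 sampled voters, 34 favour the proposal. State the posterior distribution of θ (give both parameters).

The binomial likelihood is conjugate to the Beta prior: with 34 successes and 18 failures, the posterior is Beta(1+34, 1+18) = Beta(35, 19).

Posterior: Beta(35, 19)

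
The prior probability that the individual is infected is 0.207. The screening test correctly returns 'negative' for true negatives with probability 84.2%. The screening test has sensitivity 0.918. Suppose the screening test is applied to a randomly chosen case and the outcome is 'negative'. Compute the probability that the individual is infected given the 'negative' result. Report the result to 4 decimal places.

P(H | E) ≈ 0.0248

Let H be the event that the individual is infected. P(H) = 0.207, so P(¬H) = 0.793. With E the 'negative' result, P(E|H) = 0.082 and P(E|¬H) = 0.842.
P(E) = 0.082·0.207 + 0.842·0.793 = 0.016974 + 0.66771 = 0.68468.
By Bayes' theorem, P(H|E) = 0.016974 / 0.68468 = 0.0248.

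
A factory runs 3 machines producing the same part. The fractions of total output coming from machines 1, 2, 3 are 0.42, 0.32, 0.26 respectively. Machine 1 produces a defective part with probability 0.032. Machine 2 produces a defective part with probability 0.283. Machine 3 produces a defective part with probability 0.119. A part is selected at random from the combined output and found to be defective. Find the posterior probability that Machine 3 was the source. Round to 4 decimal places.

Posterior probability ≈ 0.2293

Tabulate prior·likelihood by source: [1] prior 0.42, lik 0.032, product 0.01344; [2] prior 0.32, lik 0.283, product 0.09056; [3] prior 0.26, lik 0.119, product 0.03094.
Normalizing constant = 0.13494; the posterior for Machine 3 is its product over the sum, 0.03094/0.13494 = 0.2293.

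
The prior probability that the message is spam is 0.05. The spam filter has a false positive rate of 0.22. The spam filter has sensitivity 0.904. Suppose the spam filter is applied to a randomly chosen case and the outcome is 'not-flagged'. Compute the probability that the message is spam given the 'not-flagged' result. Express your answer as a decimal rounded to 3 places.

P(H | E) ≈ 0.006

Write H for 'the message is spam'. Prior odds H:¬H = 0.05/0.95 = 0.052632. For the 'not-flagged' outcome, the likelihood ratio is 0.096/0.78 = 0.12308.
Posterior odds = 0.052632 × 0.12308 = 0.0064777, so P(H|E) = 0.0064777/(1+0.0064777) = 0.006.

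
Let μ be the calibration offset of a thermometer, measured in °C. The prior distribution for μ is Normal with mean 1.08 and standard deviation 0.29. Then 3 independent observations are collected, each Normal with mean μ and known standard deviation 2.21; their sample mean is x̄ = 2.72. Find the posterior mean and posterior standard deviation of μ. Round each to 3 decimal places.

Posterior mean ≈ 1.161; posterior SD ≈ 0.283

With known σ, the Normal prior is conjugate. Weight on the data is w = (n/σ²)/(n/σ² + 1/τ₀²) = 0.614238/(0.614238+11.8906) = 0.049120.
Posterior mean = w·x̄ + (1−w)·μ₀ = 0.049120·2.72 + 0.95088·1.08 = 1.161. Posterior variance = 1/(0.614238+11.8906) = 0.0799690, so SD = 0.283.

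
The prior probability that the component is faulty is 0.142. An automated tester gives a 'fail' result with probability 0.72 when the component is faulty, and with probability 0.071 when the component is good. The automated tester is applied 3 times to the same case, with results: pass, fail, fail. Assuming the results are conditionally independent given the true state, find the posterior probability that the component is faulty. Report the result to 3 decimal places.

Posterior P(H) ≈ 0.837

Let H be the event that the component is faulty; start with P(H) = 0.142. P('fail'|H) = 0.72, P('fail'|¬H) = 0.071.
Update on result 1 ('pass'): P(H) ← 0.28·0.1420 / (0.28·0.1420 + 0.929·0.8580) = 0.039760/0.83684 = 0.0475.
Update on result 2 ('fail'): P(H) ← 0.72·0.0475 / (0.72·0.0475 + 0.071·0.9525) = 0.034209/0.10184 = 0.3359.
Update on result 3 ('fail'): P(H) ← 0.72·0.3359 / (0.72·0.3359 + 0.071·0.6641) = 0.24186/0.28901 = 0.8369.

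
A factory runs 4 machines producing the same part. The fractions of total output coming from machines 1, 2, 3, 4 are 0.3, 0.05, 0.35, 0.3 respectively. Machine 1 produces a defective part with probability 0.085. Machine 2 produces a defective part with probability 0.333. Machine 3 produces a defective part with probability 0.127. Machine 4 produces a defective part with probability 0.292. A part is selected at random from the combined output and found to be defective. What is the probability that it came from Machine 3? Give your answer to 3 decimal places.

Posterior probability ≈ 0.255

P(defective|M1) = 0.085; P(defective|M2) = 0.333; P(defective|M3) = 0.127; P(defective|M4) = 0.292.
Prior × likelihood for each source: 0.3·0.085=0.02550, 0.05·0.333=0.01665, 0.35·0.127=0.04445, 0.3·0.292=0.08760. Summing gives P(defective) = 0.17420.
P(Machine 3 | defective) = 0.04445 / 0.17420 = 0.255.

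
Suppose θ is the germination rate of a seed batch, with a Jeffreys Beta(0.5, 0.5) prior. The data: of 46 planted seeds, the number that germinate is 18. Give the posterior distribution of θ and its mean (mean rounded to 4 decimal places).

Posterior: Beta(18.5, 28.5); mean ≈ 0.3936

Observing 18 successes and 28 failures updates Beta(0.5, 0.5) by adding the success and failure counts to the two shape parameters: α = 0.5+18 = 18.5, β = 0.5+28 = 28.5.
Posterior mean = α/(α+β) = 18.5/47 = 0.3936.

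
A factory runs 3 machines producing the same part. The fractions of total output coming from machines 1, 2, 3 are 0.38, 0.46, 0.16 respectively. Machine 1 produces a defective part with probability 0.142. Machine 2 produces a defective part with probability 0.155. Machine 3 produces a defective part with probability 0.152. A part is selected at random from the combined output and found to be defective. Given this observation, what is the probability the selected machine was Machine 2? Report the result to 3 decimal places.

Tabulate prior·likelihood by source: [1] prior 0.38, lik 0.142, product 0.05396; [2] prior 0.46, lik 0.155, product 0.07130; [3] prior 0.16, lik 0.152, product 0.02432.
Normalizing constant = 0.14958; the posterior for Machine 2 is its product over the sum, 0.07130/0.14958 = 0.477.

Posterior probability ≈ 0.477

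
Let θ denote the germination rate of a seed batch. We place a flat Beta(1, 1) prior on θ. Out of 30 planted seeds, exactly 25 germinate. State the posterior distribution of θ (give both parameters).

Observing 25 successes and 5 failures updates Beta(1, 1) by adding the success and failure counts to the two shape parameters: α = 1+25 = 26, β = 1+5 = 6.

Posterior: Beta(26, 6)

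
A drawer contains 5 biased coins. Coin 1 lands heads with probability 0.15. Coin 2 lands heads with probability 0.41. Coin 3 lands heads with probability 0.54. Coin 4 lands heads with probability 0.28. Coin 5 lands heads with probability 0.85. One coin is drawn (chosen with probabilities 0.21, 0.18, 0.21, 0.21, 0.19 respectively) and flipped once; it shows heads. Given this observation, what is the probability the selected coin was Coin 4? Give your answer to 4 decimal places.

Tabulate prior·likelihood by source: [1] prior 0.21, lik 0.15, product 0.03150; [2] prior 0.18, lik 0.41, product 0.07380; [3] prior 0.21, lik 0.54, product 0.1134; [4] prior 0.21, lik 0.28, product 0.05880; [5] prior 0.19, lik 0.85, product 0.1615.
Normalizing constant = 0.43900; the posterior for Coin 4 is its product over the sum, 0.05880/0.43900 = 0.1339.

Posterior probability ≈ 0.1339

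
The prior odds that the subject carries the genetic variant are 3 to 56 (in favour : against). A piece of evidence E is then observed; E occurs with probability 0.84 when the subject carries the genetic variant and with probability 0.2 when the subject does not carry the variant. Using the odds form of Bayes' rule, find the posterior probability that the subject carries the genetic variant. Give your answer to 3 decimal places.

Prior odds = 3/56 = 0.053571. In log-odds, ln(0.053571) = -2.9267.
Add log likelihood ratio: ln(4.2000) = 1.4351.
Posterior log-odds = -1.4917, so posterior odds = exp(-1.4917) = 0.22500. Converting, P(H|E) = 0.22500/1.2250 = 0.184.

Posterior probability ≈ 0.184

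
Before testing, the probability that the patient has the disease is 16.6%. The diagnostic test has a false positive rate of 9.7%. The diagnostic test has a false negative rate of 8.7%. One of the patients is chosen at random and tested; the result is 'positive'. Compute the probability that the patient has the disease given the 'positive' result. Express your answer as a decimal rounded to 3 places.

Let H be the event that the patient has the disease. P(H) = 0.166, so P(¬H) = 0.834. With E the 'positive' result, P(E|H) = 0.913 and P(E|¬H) = 0.097.
P(E) = 0.913·0.166 + 0.097·0.834 = 0.15156 + 0.080898 = 0.23246.
By Bayes' theorem, P(H|E) = 0.15156 / 0.23246 = 0.652.

P(H | E) ≈ 0.652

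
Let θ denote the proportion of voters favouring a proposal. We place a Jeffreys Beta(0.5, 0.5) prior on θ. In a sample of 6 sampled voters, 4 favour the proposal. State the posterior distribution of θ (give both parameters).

Posterior: Beta(4.5, 2.5)

The binomial likelihood is conjugate to the Beta prior: with 4 successes and 2 failures, the posterior is Beta(0.5+4, 0.5+2) = Beta(4.5, 2.5).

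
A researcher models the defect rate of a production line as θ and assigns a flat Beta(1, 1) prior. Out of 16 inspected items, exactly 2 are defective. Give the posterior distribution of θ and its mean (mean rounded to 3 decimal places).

Posterior: Beta(3, 15); mean ≈ 0.167

Observing 2 successes and 14 failures updates Beta(1, 1) by adding the success and failure counts to the two shape parameters: α = 1+2 = 3, β = 1+14 = 15.
Posterior mean = α/(α+β) = 3/18 = 0.167.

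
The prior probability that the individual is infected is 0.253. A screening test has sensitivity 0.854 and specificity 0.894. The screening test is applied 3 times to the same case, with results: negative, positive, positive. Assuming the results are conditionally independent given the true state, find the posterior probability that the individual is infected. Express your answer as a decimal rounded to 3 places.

With H the event that the individual is infected, the joint likelihood of the observed sequence is P(data|H) = 0.146·0.854·0.854 = 0.10648 and P(data|¬H) = 0.894·0.106·0.106 = 0.010045.
Bayes: P(H|data) = 0.253·0.10648 / (0.253·0.10648 + 0.747·0.010045) = 0.026939/0.034443 = 0.7821.

Posterior P(H) ≈ 0.782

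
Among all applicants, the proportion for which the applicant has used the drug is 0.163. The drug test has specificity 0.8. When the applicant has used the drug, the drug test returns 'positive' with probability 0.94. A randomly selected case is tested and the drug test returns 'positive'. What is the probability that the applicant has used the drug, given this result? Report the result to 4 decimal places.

Let H be the event that the applicant has used the drug. P(H) = 0.163, so P(¬H) = 0.837. With E the 'positive' result, P(E|H) = 0.94 and P(E|¬H) = 0.2.
P(E) = 0.94·0.163 + 0.2·0.837 = 0.15322 + 0.16740 = 0.32062.
By Bayes' theorem, P(H|E) = 0.15322 / 0.32062 = 0.4779.

P(H | E) ≈ 0.4779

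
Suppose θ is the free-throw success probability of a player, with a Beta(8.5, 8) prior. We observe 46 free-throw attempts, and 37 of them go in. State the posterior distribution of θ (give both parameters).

Observing 37 successes and 9 failures updates Beta(8.5, 8) by adding the success and failure counts to the two shape parameters: α = 8.5+37 = 45.5, β = 8+9 = 17.

Posterior: Beta(45.5, 17)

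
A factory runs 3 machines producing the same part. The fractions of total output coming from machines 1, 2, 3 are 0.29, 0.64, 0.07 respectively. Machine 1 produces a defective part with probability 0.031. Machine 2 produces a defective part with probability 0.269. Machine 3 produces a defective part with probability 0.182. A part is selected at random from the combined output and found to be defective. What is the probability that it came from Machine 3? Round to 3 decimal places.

Tabulate prior·likelihood by source: [1] prior 0.29, lik 0.031, product 0.008990; [2] prior 0.64, lik 0.269, product 0.1722; [3] prior 0.07, lik 0.182, product 0.01274.
Normalizing constant = 0.19389; the posterior for Machine 3 is its product over the sum, 0.01274/0.19389 = 0.066.

Posterior probability ≈ 0.066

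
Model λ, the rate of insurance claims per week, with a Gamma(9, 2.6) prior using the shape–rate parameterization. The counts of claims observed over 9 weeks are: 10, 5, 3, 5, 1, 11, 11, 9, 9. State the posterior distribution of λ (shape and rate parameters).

The Poisson likelihood adds the total count to the shape and the number of exposure periods to the rate. Here ∑xᵢ = 64 and n = 9, so shape 9→73 and rate 2.6→11.6.

Posterior: Gamma(shape=73, rate=11.6)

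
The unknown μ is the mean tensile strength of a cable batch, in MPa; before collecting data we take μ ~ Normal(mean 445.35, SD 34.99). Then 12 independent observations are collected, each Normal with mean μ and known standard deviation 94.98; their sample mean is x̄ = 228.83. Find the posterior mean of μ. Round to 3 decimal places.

Prior precision 1/τ₀² = 1/34.99² = 0.00081679; data precision n/σ² = 12/94.98² = 0.00133020.
Posterior precision = 0.00081679 + 0.00133020 = 0.00214699.
Posterior mean = (0.00081679·445.35 + 0.00133020·228.83) / 0.00214699 = 311.202.

Posterior mean ≈ 311.202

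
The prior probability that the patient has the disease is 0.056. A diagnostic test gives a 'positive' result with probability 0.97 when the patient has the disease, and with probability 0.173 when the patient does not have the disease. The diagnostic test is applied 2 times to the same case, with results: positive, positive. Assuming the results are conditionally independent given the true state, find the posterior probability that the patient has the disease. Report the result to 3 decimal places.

Posterior P(H) ≈ 0.651

Let H be the event that the patient has the disease; start with P(H) = 0.056. P('positive'|H) = 0.97, P('positive'|¬H) = 0.173.
Update on result 1 ('positive'): P(H) ← 0.97·0.0560 / (0.97·0.0560 + 0.173·0.9440) = 0.054320/0.21763 = 0.2496.
Update on result 2 ('positive'): P(H) ← 0.97·0.2496 / (0.97·0.2496 + 0.173·0.7504) = 0.24211/0.37193 = 0.6510.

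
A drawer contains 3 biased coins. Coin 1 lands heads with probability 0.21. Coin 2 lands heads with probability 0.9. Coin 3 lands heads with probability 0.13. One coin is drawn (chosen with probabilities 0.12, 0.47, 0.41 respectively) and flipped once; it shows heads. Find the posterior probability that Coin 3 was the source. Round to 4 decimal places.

Posterior probability ≈ 0.1063

Tabulate prior·likelihood by source: [1] prior 0.12, lik 0.21, product 0.02520; [2] prior 0.47, lik 0.9, product 0.4230; [3] prior 0.41, lik 0.13, product 0.05330.
Normalizing constant = 0.50150; the posterior for Coin 3 is its product over the sum, 0.05330/0.50150 = 0.1063.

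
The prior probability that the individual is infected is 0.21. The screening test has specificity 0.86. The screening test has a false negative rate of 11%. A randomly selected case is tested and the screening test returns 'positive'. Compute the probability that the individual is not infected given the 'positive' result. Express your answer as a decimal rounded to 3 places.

Write H for 'the individual is infected'. Prior odds H:¬H = 0.21/0.79 = 0.26582. For the 'positive' outcome, the likelihood ratio is 0.89/0.14 = 6.3571.
Posterior odds = 0.26582 × 6.3571 = 1.6899, so P(H|E) = 1.6899/(1+1.6899) = 0.628. Then P(¬H|E) = 1 − 0.628 = 0.372.

P(¬H | E) ≈ 0.372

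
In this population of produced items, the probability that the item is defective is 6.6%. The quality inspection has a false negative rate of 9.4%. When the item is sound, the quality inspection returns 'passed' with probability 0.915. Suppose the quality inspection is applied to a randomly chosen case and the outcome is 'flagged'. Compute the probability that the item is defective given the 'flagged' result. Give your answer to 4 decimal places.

Write H for 'the item is defective'. Prior odds H:¬H = 0.066/0.934 = 0.070664. For the 'flagged' outcome, the likelihood ratio is 0.906/0.085 = 10.659.
Posterior odds = 0.070664 × 10.659 = 0.75319, so P(H|E) = 0.75319/(1+0.75319) = 0.4296.

P(H | E) ≈ 0.4296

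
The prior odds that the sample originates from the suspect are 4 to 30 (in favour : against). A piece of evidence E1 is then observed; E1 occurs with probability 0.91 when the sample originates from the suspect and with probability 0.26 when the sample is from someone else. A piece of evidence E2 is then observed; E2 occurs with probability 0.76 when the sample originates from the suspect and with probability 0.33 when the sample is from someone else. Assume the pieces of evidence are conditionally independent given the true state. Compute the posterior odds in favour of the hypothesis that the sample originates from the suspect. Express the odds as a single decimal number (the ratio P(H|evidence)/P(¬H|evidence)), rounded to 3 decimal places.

Posterior odds ≈ 1.075

Prior odds = 4/30 = 0.13333. In log-odds, ln(0.13333) = -2.0149.
Add log likelihood ratios: ln(3.5000) + ln(2.3030) = 2.0870.
Posterior log-odds = 0.072086, so posterior odds = exp(0.072086) = 1.0747.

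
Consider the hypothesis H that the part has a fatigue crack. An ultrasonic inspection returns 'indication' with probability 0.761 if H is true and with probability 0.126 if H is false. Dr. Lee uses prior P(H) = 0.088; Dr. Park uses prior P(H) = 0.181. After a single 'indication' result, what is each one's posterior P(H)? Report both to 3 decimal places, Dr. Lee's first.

P('+'|H) = 0.761, P('+'|¬H) = 0.126.
Dr. Lee: numerator 0.761·0.088 = 0.066968; evidence = 0.066968+0.126·0.912 = 0.18188; posterior = 0.368.
Dr. Park: numerator 0.761·0.181 = 0.13774; evidence = 0.13774+0.126·0.819 = 0.24094; posterior = 0.572.

Dr. Lee: 0.368; Dr. Park: 0.572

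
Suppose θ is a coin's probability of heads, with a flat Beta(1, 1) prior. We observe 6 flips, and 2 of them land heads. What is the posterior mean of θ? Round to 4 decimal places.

The binomial likelihood is conjugate to the Beta prior: with 2 successes and 4 failures, the posterior is Beta(1+2, 1+4) = Beta(3, 5).
Posterior mean = α/(α+β) = 3/8 = 0.3750.

Posterior mean ≈ 0.3750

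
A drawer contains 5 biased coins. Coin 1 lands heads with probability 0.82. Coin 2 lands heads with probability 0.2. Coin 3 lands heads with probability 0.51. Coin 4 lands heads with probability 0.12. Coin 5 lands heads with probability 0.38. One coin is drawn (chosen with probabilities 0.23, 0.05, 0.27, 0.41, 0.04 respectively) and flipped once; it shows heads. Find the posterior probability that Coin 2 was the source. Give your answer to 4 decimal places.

Tabulate prior·likelihood by source: [1] prior 0.23, lik 0.82, product 0.1886; [2] prior 0.05, lik 0.2, product 0.01000; [3] prior 0.27, lik 0.51, product 0.1377; [4] prior 0.41, lik 0.12, product 0.04920; [5] prior 0.04, lik 0.38, product 0.01520.
Normalizing constant = 0.40070; the posterior for Coin 2 is its product over the sum, 0.01000/0.40070 = 0.0250.

Posterior probability ≈ 0.0250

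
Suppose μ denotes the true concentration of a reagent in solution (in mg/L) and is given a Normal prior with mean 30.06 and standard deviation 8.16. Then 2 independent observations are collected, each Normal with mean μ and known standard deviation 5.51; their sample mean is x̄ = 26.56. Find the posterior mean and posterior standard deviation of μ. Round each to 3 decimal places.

Posterior mean ≈ 27.210; posterior SD ≈ 3.516

With known σ, the Normal prior is conjugate. Weight on the data is w = (n/σ²)/(n/σ² + 1/τ₀²) = 0.0658759/(0.0658759+0.0150183) = 0.81435.
Posterior mean = w·x̄ + (1−w)·μ₀ = 0.81435·26.56 + 0.18565·30.06 = 27.210. Posterior variance = 1/(0.0658759+0.0150183) = 12.3618, so SD = 3.516.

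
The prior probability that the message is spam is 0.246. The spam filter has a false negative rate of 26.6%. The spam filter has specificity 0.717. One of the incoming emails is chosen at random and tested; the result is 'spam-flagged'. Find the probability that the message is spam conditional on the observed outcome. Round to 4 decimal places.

Write H for 'the message is spam'. Prior odds H:¬H = 0.246/0.754 = 0.32626. For the 'spam-flagged' outcome, the likelihood ratio is 0.734/0.283 = 2.5936.
Posterior odds = 0.32626 × 2.5936 = 0.84620, so P(H|E) = 0.84620/(1+0.84620) = 0.4583.

P(H | E) ≈ 0.4583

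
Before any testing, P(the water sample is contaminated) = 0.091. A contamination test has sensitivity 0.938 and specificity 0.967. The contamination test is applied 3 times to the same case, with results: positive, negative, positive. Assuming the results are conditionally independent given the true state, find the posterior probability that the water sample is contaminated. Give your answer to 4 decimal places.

Let H be the event that the water sample is contaminated; start with P(H) = 0.091. P('positive'|H) = 0.938, P('positive'|¬H) = 0.033.
Update on result 1 ('positive'): P(H) ← 0.938·0.0910 / (0.938·0.0910 + 0.033·0.9090) = 0.085358/0.11535 = 0.7400.
Update on result 2 ('negative'): P(H) ← 0.062·0.7400 / (0.062·0.7400 + 0.967·0.2600) = 0.045877/0.29734 = 0.1543.
Update on result 3 ('positive'): P(H) ← 0.938·0.1543 / (0.938·0.1543 + 0.033·0.8457) = 0.14473/0.17264 = 0.8383.

Posterior P(H) ≈ 0.8383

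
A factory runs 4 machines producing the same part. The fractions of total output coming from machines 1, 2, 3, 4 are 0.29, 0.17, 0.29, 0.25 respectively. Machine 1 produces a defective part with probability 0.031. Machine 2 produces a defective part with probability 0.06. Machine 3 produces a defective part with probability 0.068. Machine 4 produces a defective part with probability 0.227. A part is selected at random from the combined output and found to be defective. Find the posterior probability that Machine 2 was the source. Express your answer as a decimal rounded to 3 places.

Posterior probability ≈ 0.107

P(defective|M1) = 0.031; P(defective|M2) = 0.06; P(defective|M3) = 0.068; P(defective|M4) = 0.227.
Prior × likelihood for each source: 0.29·0.031=0.008990, 0.17·0.06=0.01020, 0.29·0.068=0.01972, 0.25·0.227=0.05675. Summing gives P(defective) = 0.095660.
P(Machine 2 | defective) = 0.01020 / 0.095660 = 0.107.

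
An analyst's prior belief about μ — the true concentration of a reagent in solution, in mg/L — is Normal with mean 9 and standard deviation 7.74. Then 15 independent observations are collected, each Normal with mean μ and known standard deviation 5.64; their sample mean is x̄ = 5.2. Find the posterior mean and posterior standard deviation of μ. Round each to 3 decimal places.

Posterior mean ≈ 5.330; posterior SD ≈ 1.431

Prior precision 1/τ₀² = 1/7.74² = 0.0166924; data precision n/σ² = 15/5.64² = 0.471556.
Posterior precision = 0.0166924 + 0.471556 = 0.488248, giving posterior SD = 1/√0.488248 = 1.431.
Posterior mean = (0.0166924·9 + 0.471556·5.2) / 0.488248 = 5.330.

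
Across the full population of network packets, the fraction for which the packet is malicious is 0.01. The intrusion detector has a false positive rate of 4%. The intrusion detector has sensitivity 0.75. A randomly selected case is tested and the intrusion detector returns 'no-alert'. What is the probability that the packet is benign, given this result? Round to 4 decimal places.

Write H for 'the packet is malicious'. Prior odds H:¬H = 0.01/0.99 = 0.010101. For the 'no-alert' outcome, the likelihood ratio is 0.25/0.96 = 0.26042.
Posterior odds = 0.010101 × 0.26042 = 0.0026305, so P(H|E) = 0.0026305/(1+0.0026305) = 0.0026. Then P(¬H|E) = 1 − 0.0026 = 0.9974.

P(¬H | E) ≈ 0.9974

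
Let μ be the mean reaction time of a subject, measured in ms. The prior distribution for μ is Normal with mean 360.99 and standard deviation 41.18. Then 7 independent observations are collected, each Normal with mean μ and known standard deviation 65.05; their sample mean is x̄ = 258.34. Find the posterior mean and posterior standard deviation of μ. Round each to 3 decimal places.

Prior precision 1/τ₀² = 1/41.18² = 0.00058969; data precision n/σ² = 7/65.05² = 0.00165426.
Posterior precision = 0.00058969 + 0.00165426 = 0.00224395, giving posterior SD = 1/√0.00224395 = 21.110.
Posterior mean = (0.00058969·360.99 + 0.00165426·258.34) / 0.00224395 = 285.316.

Posterior mean ≈ 285.316; posterior SD ≈ 21.110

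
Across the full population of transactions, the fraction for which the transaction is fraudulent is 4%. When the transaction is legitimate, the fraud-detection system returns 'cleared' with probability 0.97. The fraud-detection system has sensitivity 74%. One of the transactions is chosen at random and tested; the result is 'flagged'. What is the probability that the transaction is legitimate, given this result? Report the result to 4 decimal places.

Write H for 'the transaction is fraudulent'. Prior odds H:¬H = 0.04/0.96 = 0.041667. For the 'flagged' outcome, the likelihood ratio is 0.74/0.03 = 24.667.
Posterior odds = 0.041667 × 24.667 = 1.0278, so P(H|E) = 1.0278/(1+1.0278) = 0.5068. Then P(¬H|E) = 1 − 0.5068 = 0.4932.

P(¬H | E) ≈ 0.4932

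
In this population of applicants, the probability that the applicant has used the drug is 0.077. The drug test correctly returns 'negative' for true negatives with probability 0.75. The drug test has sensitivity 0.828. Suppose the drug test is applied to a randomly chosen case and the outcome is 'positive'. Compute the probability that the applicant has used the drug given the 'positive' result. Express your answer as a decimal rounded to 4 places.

P(H | E) ≈ 0.2165

Let H be the event that the applicant has used the drug. P(H) = 0.077, so P(¬H) = 0.923. With E the 'positive' result, P(E|H) = 0.828 and P(E|¬H) = 0.25.
P(E) = 0.828·0.077 + 0.25·0.923 = 0.063756 + 0.23075 = 0.29451.
By Bayes' theorem, P(H|E) = 0.063756 / 0.29451 = 0.2165.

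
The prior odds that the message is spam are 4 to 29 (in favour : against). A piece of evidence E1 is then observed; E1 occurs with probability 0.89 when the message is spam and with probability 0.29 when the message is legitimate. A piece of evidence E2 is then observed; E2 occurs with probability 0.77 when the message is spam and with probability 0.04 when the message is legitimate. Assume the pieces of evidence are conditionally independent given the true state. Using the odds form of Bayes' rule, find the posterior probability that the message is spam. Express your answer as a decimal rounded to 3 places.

Prior odds = 4/29 = 0.13793. In log-odds, ln(0.13793) = -1.9810.
Add log likelihood ratios: ln(3.0690) + ln(19.250) = 4.0789.
Posterior log-odds = 2.0979, so posterior odds = exp(2.0979) = 8.1486. Converting, P(H|E) = 8.1486/9.1486 = 0.891.

Posterior probability ≈ 0.891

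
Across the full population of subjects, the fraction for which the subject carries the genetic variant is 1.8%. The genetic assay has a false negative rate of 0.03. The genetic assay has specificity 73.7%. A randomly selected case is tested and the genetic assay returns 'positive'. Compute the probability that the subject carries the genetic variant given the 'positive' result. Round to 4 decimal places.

P(H | E) ≈ 0.0633

Write H for 'the subject carries the genetic variant'. Prior odds H:¬H = 0.018/0.982 = 0.018330. For the 'positive' outcome, the likelihood ratio is 0.97/0.263 = 3.6882.
Posterior odds = 0.018330 × 3.6882 = 0.067605, so P(H|E) = 0.067605/(1+0.067605) = 0.0633.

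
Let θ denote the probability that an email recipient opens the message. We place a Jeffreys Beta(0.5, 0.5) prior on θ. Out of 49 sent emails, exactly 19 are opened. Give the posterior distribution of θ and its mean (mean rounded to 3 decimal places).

The binomial likelihood is conjugate to the Beta prior: with 19 successes and 30 failures, the posterior is Beta(0.5+19, 0.5+30) = Beta(19.5, 30.5).
E[θ | data] = 19.5/(19.5+30.5) = 0.390.

Posterior: Beta(19.5, 30.5); mean ≈ 0.390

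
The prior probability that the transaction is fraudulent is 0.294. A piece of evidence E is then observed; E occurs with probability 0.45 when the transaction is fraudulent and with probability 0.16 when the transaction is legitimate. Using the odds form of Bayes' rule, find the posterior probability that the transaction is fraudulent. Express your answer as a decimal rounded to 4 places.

Posterior probability ≈ 0.5394

Prior odds = 0.294/(1−0.294) = 0.41643. In log-odds, ln(0.41643) = -0.87604.
Add log likelihood ratio: ln(2.8125) = 1.0341.
Posterior log-odds = 0.15804, so posterior odds = exp(0.15804) = 1.1712. Converting, P(H|E) = 1.1712/2.1712 = 0.5394.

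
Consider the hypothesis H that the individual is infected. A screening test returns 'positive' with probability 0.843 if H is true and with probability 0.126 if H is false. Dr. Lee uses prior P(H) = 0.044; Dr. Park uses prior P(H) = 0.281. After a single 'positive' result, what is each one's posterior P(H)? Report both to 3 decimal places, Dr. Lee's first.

The likelihood ratio for a 'positive' result is 0.843/0.126 = 6.6905.
Dr. Lee: prior odds 0.044/0.956 = 0.046025; posterior odds 0.30793; posterior probability 0.235.
Dr. Park: prior odds 0.281/0.719 = 0.39082; posterior odds 2.6148; posterior probability 0.723.

Dr. Lee: 0.235; Dr. Park: 0.723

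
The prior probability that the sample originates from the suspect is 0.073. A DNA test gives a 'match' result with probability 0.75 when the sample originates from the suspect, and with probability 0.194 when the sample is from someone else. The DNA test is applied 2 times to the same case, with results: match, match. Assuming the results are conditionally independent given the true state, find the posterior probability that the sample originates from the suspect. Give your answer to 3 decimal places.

Posterior P(H) ≈ 0.541

With H the event that the sample originates from the suspect, the joint likelihood of the observed sequence is P(data|H) = 0.75·0.75 = 0.56250 and P(data|¬H) = 0.194·0.194 = 0.037636.
Bayes: P(H|data) = 0.073·0.56250 / (0.073·0.56250 + 0.927·0.037636) = 0.041062/0.075951 = 0.5406.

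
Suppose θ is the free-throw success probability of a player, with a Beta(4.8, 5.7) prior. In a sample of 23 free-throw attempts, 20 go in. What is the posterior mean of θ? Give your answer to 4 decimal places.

Posterior mean ≈ 0.7403

The binomial likelihood is conjugate to the Beta prior: with 20 successes and 3 failures, the posterior is Beta(4.8+20, 5.7+3) = Beta(24.8, 8.7).
E[θ | data] = 24.8/(24.8+8.7) = 0.7403.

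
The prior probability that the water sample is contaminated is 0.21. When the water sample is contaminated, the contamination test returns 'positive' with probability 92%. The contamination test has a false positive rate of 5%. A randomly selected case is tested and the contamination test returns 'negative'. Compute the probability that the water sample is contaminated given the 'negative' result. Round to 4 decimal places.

P(H | E) ≈ 0.0219

Let H be the event that the water sample is contaminated. P(H) = 0.21, so P(¬H) = 0.79. With E the 'negative' result, P(E|H) = 0.08 and P(E|¬H) = 0.95.
P(E) = 0.08·0.21 + 0.95·0.79 = 0.016800 + 0.75050 = 0.76730.
By Bayes' theorem, P(H|E) = 0.016800 / 0.76730 = 0.0219.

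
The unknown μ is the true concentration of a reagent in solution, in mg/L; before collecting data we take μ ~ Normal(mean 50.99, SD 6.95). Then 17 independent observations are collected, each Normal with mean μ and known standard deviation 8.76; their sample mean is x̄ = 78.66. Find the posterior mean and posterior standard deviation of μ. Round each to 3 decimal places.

Posterior mean ≈ 76.295; posterior SD ≈ 2.032

With known σ, the Normal prior is conjugate. Weight on the data is w = (n/σ²)/(n/σ² + 1/τ₀²) = 0.221534/(0.221534+0.0207029) = 0.91453.
Posterior mean = w·x̄ + (1−w)·μ₀ = 0.91453·78.66 + 0.085465·50.99 = 76.295. Posterior variance = 1/(0.221534+0.0207029) = 4.12819, so SD = 2.032.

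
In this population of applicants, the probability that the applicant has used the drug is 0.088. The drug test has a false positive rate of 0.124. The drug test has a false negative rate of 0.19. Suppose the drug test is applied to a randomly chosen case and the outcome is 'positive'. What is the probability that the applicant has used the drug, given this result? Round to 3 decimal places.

P(H | E) ≈ 0.387

Write H for 'the applicant has used the drug'. Prior odds H:¬H = 0.088/0.912 = 0.096491. For the 'positive' outcome, the likelihood ratio is 0.81/0.124 = 6.5323.
Posterior odds = 0.096491 × 6.5323 = 0.63031, so P(H|E) = 0.63031/(1+0.63031) = 0.387.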